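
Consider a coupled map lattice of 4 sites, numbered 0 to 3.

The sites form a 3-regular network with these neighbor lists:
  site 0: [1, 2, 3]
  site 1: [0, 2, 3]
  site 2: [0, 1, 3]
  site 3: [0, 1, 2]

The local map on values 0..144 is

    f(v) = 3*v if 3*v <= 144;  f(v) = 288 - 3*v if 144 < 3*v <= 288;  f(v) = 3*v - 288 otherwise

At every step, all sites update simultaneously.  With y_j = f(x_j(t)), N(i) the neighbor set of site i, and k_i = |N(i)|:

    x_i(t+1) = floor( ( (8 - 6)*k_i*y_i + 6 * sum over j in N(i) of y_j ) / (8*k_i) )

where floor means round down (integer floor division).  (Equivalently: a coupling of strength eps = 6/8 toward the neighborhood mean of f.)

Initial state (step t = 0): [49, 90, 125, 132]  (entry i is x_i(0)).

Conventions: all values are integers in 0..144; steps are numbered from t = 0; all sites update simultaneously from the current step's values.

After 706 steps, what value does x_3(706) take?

Simulating step by step:
t=0: [49, 90, 125, 132]
t=1: [88, 88, 88, 88]
t=2: [24, 24, 24, 24]
t=3: [72, 72, 72, 72]
t=4: [72, 72, 72, 72]

Answer: x_3(706) = 72
Key observation: The state at step 3, [72, 72, 72, 72], reappears at step 4: the system is in a cycle of period 1 from step 3 on.  Therefore the state at step 706 equals the state at step 3 + ((706 - 3) mod 1) = 3, which is [72, 72, 72, 72].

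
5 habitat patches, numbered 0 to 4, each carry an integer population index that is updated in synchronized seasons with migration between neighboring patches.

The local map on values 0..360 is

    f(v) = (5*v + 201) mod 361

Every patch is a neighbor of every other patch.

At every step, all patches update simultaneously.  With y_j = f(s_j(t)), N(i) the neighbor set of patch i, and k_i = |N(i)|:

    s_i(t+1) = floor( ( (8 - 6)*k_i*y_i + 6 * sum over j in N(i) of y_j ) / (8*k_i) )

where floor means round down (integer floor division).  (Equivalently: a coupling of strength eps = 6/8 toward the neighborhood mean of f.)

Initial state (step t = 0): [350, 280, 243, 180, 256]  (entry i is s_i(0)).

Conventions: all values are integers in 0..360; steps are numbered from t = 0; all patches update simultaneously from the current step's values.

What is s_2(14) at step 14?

Simulating step by step:
t=0: [350, 280, 243, 180, 256]
t=1: [138, 139, 150, 130, 131]
t=2: [167, 167, 170, 164, 164]
t=3: [311, 311, 312, 310, 310]
t=4: [311, 311, 311, 310, 310]
t=5: [310, 310, 310, 309, 309]
t=6: [305, 305, 305, 304, 304]
t=7: [280, 280, 280, 279, 279]
t=8: [155, 155, 155, 154, 154]
t=9: [252, 252, 252, 251, 251]
t=10: [15, 15, 15, 14, 14]
t=11: [274, 274, 274, 273, 273]
t=12: [125, 125, 125, 124, 124]
t=13: [102, 102, 102, 101, 101]
t=14: [348, 348, 348, 347, 347]

Answer: s_2(14) = 348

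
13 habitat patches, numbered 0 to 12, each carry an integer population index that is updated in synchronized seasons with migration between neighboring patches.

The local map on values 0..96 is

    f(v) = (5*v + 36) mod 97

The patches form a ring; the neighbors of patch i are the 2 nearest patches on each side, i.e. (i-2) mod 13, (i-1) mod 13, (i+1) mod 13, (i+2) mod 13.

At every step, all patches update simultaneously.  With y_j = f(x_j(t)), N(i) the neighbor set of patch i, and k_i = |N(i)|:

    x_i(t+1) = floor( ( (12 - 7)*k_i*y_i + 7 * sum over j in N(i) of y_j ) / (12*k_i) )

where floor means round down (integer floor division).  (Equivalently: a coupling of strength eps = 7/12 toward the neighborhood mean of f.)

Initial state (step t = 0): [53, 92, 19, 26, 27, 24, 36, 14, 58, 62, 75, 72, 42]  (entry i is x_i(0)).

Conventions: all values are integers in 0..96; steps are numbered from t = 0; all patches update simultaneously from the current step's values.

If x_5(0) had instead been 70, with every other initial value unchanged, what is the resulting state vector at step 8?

Answer: [55, 50, 53, 43, 63, 61, 71, 66, 78, 73, 68, 57, 45]
Key observation: This trace re-runs the system from the modified initial state.

Derivation:
t=0: [53, 92, 19, 26, 27, 70, 36, 14, 58, 62, 75, 72, 42]
t=1: [19, 28, 38, 59, 62, 64, 40, 33, 30, 33, 31, 23, 29]
t=2: [50, 60, 43, 50, 49, 48, 49, 32, 58, 38, 73, 54, 73]
t=3: [57, 55, 69, 77, 82, 73, 66, 35, 34, 22, 19, 28, 29]
t=4: [52, 42, 58, 40, 54, 32, 45, 28, 30, 41, 46, 61, 58]
t=5: [27, 38, 31, 32, 27, 30, 54, 62, 75, 61, 62, 44, 40]
t=6: [64, 44, 65, 42, 60, 58, 41, 48, 35, 49, 48, 58, 50]
t=7: [64, 66, 61, 52, 48, 47, 45, 61, 50, 67, 67, 62, 73]
t=8: [55, 50, 53, 43, 63, 61, 71, 66, 78, 73, 68, 57, 45]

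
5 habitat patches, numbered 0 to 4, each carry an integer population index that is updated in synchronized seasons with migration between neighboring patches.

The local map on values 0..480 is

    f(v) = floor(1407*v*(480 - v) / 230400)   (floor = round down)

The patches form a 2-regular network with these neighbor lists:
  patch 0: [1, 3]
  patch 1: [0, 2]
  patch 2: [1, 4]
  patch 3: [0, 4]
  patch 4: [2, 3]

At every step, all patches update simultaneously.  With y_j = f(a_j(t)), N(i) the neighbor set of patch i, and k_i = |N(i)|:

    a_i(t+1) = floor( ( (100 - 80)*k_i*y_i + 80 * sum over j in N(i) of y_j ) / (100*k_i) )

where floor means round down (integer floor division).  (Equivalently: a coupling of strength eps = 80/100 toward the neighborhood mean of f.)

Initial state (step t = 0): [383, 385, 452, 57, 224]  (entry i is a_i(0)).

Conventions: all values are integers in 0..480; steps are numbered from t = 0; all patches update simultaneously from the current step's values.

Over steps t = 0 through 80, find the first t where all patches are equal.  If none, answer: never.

Simulating step by step:
t=0: [383, 385, 452, 57, 224]  (not all equal)
t=1: [193, 165, 244, 259, 159]  (not all equal)
t=2: [334, 339, 321, 329, 342]  (not all equal)
t=3: [297, 301, 293, 294, 303]  (not all equal)
t=4: [331, 331, 329, 329, 332]  (not all equal)
t=5: [301, 301, 301, 301, 302]  (not all equal)
t=6: [329, 329, 328, 328, 328]  (not all equal)
t=7: [303, 303, 303, 303, 304]  (not all equal)
t=8: [327, 327, 326, 326, 326]  (not all equal)
t=9: [305, 305, 305, 305, 306]  (not all equal)
t=10: [325, 325, 325, 325, 325]  (all equal)

Answer: 10
Key observation: Synchronization is absorbing here: once all patches are equal they stay equal, and step 10 is the first all-equal step.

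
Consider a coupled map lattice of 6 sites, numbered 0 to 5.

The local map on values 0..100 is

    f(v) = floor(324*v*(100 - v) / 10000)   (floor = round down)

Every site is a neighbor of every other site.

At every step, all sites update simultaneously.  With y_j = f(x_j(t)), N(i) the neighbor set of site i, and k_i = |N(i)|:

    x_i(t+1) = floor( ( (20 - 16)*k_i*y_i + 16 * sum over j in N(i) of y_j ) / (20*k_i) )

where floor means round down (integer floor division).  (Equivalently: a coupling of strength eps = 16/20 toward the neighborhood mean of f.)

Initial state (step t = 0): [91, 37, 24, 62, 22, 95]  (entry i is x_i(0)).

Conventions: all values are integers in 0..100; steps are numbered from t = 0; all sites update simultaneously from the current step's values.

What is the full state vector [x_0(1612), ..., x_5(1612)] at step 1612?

Answer: [80, 80, 80, 80, 80, 80]
Key observation: The state at step 2, [80, 80, 80, 80, 80, 80], reappears at step 4: the system is in a cycle of period 2 from step 2 on.  Therefore the state at step 1612 equals the state at step 2 + ((1612 - 2) mod 2) = 2, which is [80, 80, 80, 80, 80, 80].

Derivation:
t=0: [91, 37, 24, 62, 22, 95]
t=1: [50, 51, 51, 52, 51, 49]
t=2: [80, 80, 80, 80, 80, 80]
t=3: [51, 51, 51, 51, 51, 51]
t=4: [80, 80, 80, 80, 80, 80]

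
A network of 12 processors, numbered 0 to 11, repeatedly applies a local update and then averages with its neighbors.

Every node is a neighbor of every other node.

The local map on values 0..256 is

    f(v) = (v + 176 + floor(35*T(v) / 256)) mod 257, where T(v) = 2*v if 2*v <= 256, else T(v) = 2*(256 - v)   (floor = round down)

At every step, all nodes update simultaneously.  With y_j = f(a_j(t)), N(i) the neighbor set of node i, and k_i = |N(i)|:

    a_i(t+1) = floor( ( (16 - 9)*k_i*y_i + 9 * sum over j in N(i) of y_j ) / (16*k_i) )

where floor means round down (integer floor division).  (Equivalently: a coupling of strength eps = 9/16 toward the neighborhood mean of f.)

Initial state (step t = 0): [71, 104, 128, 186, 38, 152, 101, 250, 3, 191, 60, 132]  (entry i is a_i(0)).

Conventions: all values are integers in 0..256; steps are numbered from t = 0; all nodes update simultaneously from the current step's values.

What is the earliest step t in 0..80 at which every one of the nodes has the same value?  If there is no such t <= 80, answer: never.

Answer: 14
Key observation: Synchronization is absorbing here: once all nodes are equal they stay equal, and step 14 is the first all-equal step.

Derivation:
t=0: [71, 104, 128, 186, 38, 152, 101, 250, 3, 191, 60, 132]  (not all equal)
t=1: [77, 93, 105, 121, 160, 112, 92, 139, 143, 123, 171, 106]  (not all equal)
t=2: [47, 55, 61, 69, 81, 64, 54, 75, 76, 70, 84, 61]  (not all equal)
t=3: [158, 162, 165, 69, 76, 67, 161, 72, 73, 70, 77, 165]  (not all equal)
t=4: [70, 71, 72, 33, 36, 32, 71, 34, 34, 33, 37, 72]  (not all equal)
t=5: [83, 84, 84, 165, 166, 164, 84, 165, 165, 165, 166, 84]  (not all equal)
t=6: [54, 54, 54, 86, 87, 86, 54, 86, 86, 86, 87, 54]  (not all equal)
t=7: [166, 166, 166, 83, 83, 83, 166, 83, 83, 83, 83, 166]  (not all equal)
t=8: [78, 78, 78, 45, 45, 45, 78, 45, 45, 45, 45, 78]  (not all equal)
t=9: [94, 94, 94, 178, 178, 178, 94, 178, 178, 178, 178, 94]  (not all equal)
t=10: [66, 66, 66, 97, 97, 97, 66, 97, 97, 97, 97, 66]  (not all equal)
t=11: [16, 16, 16, 32, 32, 32, 16, 32, 32, 32, 32, 16]  (not all equal)
t=12: [203, 203, 203, 210, 210, 210, 203, 210, 210, 210, 210, 203]  (not all equal)
t=13: [137, 137, 137, 139, 139, 139, 137, 139, 139, 139, 139, 137]  (not all equal)
t=14: [88, 88, 88, 88, 88, 88, 88, 88, 88, 88, 88, 88]  (all equal)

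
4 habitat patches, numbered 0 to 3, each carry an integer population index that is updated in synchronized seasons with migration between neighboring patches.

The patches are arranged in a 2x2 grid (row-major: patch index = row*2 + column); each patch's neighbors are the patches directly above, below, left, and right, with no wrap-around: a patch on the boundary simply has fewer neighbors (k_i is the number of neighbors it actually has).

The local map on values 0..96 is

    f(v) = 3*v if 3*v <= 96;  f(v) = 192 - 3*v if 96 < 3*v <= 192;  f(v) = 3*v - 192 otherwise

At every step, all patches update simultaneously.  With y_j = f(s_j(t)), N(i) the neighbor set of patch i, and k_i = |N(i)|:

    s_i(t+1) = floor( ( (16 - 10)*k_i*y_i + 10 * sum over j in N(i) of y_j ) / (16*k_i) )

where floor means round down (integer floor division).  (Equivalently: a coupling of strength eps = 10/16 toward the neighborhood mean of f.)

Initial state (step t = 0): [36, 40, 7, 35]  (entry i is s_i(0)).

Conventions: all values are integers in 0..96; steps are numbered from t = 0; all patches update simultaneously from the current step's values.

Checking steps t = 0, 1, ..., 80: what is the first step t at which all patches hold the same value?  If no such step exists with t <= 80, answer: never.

Simulating step by step:
t=0: [36, 40, 7, 35]  (not all equal)
t=1: [60, 80, 61, 61]  (not all equal)
t=2: [22, 24, 9, 21]  (not all equal)
t=3: [55, 67, 50, 54]  (not all equal)
t=4: [26, 21, 33, 27]  (not all equal)
t=5: [78, 73, 84, 79]  (not all equal)
t=6: [42, 37, 49, 44]  (not all equal)
t=7: [64, 69, 56, 61]  (not all equal)
t=8: [12, 8, 11, 15]  (not all equal)
t=9: [31, 34, 37, 34]  (not all equal)
t=10: [88, 90, 87, 87]  (not all equal)
t=11: [72, 73, 69, 71]  (not all equal)
t=12: [22, 24, 19, 21]  (not all equal)
t=13: [65, 67, 61, 63]  (not all equal)
t=14: [6, 5, 5, 6]  (not all equal)
t=15: [16, 16, 16, 16]  (all equal)

Answer: 15
Key observation: Synchronization is absorbing here: once all patches are equal they stay equal, and step 15 is the first all-equal step.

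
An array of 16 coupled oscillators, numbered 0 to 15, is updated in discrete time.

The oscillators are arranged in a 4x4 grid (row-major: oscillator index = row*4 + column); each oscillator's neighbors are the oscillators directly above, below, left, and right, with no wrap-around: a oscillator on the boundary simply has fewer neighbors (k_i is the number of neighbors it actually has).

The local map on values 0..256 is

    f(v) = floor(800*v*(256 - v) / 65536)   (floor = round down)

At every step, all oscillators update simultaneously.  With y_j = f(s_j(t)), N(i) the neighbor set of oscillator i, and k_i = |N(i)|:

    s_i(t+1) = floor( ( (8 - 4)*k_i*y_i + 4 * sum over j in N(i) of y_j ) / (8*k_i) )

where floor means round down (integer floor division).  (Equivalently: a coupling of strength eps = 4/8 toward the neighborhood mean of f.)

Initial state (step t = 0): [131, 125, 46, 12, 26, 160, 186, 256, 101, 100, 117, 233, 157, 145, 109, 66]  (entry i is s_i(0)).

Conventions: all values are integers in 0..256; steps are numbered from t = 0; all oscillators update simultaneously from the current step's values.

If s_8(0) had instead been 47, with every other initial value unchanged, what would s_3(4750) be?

Simulating step by step:
t=0: [131, 125, 46, 12, 26, 160, 186, 256, 47, 100, 117, 233, 157, 145, 109, 66]
t=1: [167, 183, 123, 46, 120, 170, 141, 43, 134, 182, 175, 91, 173, 193, 188, 141]
t=2: [181, 174, 179, 136, 192, 179, 181, 138, 189, 169, 174, 171, 174, 156, 164, 183]
t=3: [163, 170, 173, 191, 156, 167, 171, 189, 160, 175, 175, 177, 173, 184, 179, 171]
t=4: [184, 179, 171, 157, 187, 180, 173, 160, 183, 174, 172, 169, 174, 166, 169, 173]
t=5: [161, 168, 177, 185, 160, 167, 175, 184, 165, 172, 176, 179, 173, 178, 178, 177]
t=6: [184, 179, 170, 162, 185, 180, 171, 164, 181, 176, 171, 167, 175, 171, 169, 169]
t=7: [162, 168, 177, 183, 162, 167, 176, 182, 166, 171, 177, 180, 172, 175, 178, 179]
t=8: [183, 179, 170, 165, 183, 179, 171, 165, 180, 176, 170, 166, 176, 173, 169, 167]
t=9: [164, 168, 177, 181, 164, 168, 176, 181, 167, 171, 177, 181, 170, 174, 178, 180]
t=10: [183, 179, 171, 166, 182, 179, 171, 166, 180, 176, 170, 166, 177, 174, 169, 166]
t=11: [164, 168, 176, 180, 164, 169, 176, 181, 167, 171, 177, 181, 170, 173, 178, 181]
t=12: [183, 179, 171, 167, 182, 178, 171, 166, 180, 176, 170, 165, 178, 174, 169, 166]
t=13: [164, 168, 176, 180, 165, 169, 176, 181, 167, 171, 177, 181, 169, 173, 178, 181]
t=14: [182, 179, 171, 167, 182, 178, 171, 166, 180, 176, 170, 165, 178, 175, 169, 166]
t=15: [165, 169, 176, 180, 165, 169, 176, 181, 167, 171, 177, 181, 169, 173, 178, 181]
t=16: [182, 178, 171, 167, 182, 178, 171, 166, 180, 176, 170, 165, 178, 175, 169, 166]
t=17: [165, 169, 176, 180, 165, 169, 176, 181, 167, 171, 177, 181, 169, 173, 178, 181]

Answer: s_3(4750) = 167
Key observation: The state at step 15, [165, 169, 176, 180, 165, 169, 176, 181, 167, 171, 177, 181, 169, 173, 178, 181], reappears at step 17: the system is in a cycle of period 2 from step 15 on.  Therefore the state at step 4750 equals the state at step 15 + ((4750 - 15) mod 2) = 16, which is [182, 178, 171, 167, 182, 178, 171, 166, 180, 176, 170, 165, 178, 175, 169, 166].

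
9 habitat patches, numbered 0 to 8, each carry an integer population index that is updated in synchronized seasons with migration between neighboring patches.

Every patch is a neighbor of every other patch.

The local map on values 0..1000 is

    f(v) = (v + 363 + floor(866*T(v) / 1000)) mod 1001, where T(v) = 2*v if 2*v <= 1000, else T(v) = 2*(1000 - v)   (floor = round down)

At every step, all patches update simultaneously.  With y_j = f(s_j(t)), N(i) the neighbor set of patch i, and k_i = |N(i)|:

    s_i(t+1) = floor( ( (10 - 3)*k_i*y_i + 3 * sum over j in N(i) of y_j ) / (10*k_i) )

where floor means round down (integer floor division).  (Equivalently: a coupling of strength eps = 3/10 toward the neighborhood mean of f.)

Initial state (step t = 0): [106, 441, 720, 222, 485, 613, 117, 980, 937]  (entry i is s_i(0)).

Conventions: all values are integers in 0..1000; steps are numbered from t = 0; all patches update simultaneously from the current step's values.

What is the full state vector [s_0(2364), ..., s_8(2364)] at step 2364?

Answer: [631, 631, 631, 631, 631, 631, 631, 631, 631]
Key observation: The state at step 13, [632, 632, 632, 632, 632, 632, 632, 632, 632], reappears at step 15: the system is in a cycle of period 2 from step 13 on.  Therefore the state at step 2364 equals the state at step 13 + ((2364 - 13) mod 2) = 14, which is [631, 631, 631, 631, 631, 631, 631, 631, 631].

Derivation:
t=0: [106, 441, 720, 222, 485, 613, 117, 980, 937]
t=1: [640, 583, 583, 850, 663, 635, 659, 457, 478]
t=2: [622, 650, 650, 520, 611, 625, 613, 612, 650]
t=3: [639, 626, 626, 689, 644, 638, 643, 644, 626]
t=4: [625, 631, 631, 600, 622, 625, 623, 622, 631]
t=5: [636, 633, 633, 648, 637, 636, 637, 637, 633]
t=6: [627, 629, 629, 621, 627, 627, 627, 627, 629]
t=7: [634, 633, 633, 637, 634, 634, 634, 634, 633]
t=8: [629, 629, 629, 627, 629, 629, 629, 629, 629]
t=9: [633, 633, 633, 634, 633, 633, 633, 633, 633]
t=10: [629, 629, 629, 629, 629, 629, 629, 629, 629]
t=11: [633, 633, 633, 633, 633, 633, 633, 633, 633]
t=12: [630, 630, 630, 630, 630, 630, 630, 630, 630]
t=13: [632, 632, 632, 632, 632, 632, 632, 632, 632]
t=14: [631, 631, 631, 631, 631, 631, 631, 631, 631]
t=15: [632, 632, 632, 632, 632, 632, 632, 632, 632]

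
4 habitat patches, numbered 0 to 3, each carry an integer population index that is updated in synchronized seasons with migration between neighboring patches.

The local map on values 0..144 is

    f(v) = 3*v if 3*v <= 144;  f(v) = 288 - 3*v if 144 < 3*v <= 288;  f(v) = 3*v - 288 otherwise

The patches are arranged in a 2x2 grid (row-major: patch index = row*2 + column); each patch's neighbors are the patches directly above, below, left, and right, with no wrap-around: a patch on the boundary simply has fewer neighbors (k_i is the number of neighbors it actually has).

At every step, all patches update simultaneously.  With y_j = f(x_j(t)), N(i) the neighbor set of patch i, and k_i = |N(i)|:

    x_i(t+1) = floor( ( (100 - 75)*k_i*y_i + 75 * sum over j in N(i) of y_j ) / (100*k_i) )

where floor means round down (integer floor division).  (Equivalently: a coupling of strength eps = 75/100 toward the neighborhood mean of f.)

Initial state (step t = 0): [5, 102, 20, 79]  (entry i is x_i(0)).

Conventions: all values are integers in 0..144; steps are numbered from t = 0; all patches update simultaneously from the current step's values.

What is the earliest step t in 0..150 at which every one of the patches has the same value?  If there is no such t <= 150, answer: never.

Simulating step by step:
t=0: [5, 102, 20, 79]  (not all equal)
t=1: [33, 29, 39, 42]  (not all equal)
t=2: [101, 106, 113, 108]  (not all equal)
t=3: [34, 26, 31, 39]  (not all equal)
t=4: [89, 101, 105, 93]  (not all equal)
t=5: [21, 15, 18, 18]  (not all equal)
t=6: [52, 55, 57, 50]  (not all equal)
t=7: [123, 132, 130, 124]  (not all equal)
t=8: [99, 88, 87, 99]  (not all equal)
t=9: [21, 12, 13, 21]  (not all equal)
t=10: [43, 56, 57, 43]  (not all equal)
t=11: [121, 126, 126, 121]  (not all equal)
t=12: [86, 78, 78, 86]  (not all equal)
t=13: [48, 36, 36, 48]  (not all equal)
t=14: [117, 135, 135, 117]  (not all equal)
t=15: [103, 76, 76, 103]  (not all equal)
t=16: [50, 30, 30, 50]  (not all equal)
t=17: [102, 126, 126, 102]  (not all equal)
t=18: [72, 36, 36, 72]  (not all equal)
t=19: [99, 81, 81, 99]  (not all equal)
t=20: [36, 18, 18, 36]  (not all equal)
t=21: [67, 94, 94, 67]  (not all equal)
t=22: [26, 66, 66, 26]  (not all equal)
t=23: [87, 81, 81, 87]  (not all equal)
t=24: [40, 31, 31, 40]  (not all equal)
t=25: [99, 113, 113, 99]  (not all equal)
t=26: [40, 19, 19, 40]  (not all equal)
t=27: [72, 104, 104, 72]  (not all equal)
t=28: [36, 60, 60, 36]  (not all equal)
t=29: [108, 108, 108, 108]  (all equal)

Answer: 29
Key observation: Synchronization is absorbing here: once all patches are equal they stay equal, and step 29 is the first all-equal step.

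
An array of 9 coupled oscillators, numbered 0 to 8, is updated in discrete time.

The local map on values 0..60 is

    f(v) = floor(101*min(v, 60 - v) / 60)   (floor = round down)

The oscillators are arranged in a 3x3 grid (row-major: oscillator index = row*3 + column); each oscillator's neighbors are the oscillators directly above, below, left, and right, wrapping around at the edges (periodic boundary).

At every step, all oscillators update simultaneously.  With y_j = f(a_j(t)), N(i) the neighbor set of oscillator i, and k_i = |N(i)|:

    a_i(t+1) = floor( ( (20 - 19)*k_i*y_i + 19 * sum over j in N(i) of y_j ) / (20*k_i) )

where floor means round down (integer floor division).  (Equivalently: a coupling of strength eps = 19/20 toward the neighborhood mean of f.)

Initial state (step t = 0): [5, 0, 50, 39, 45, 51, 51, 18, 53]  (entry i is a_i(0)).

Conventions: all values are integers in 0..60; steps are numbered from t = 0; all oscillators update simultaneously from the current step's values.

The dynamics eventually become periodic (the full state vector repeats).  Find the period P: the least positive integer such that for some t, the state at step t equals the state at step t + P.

Answer: 2
Key observation: The state at step 9, [38, 38, 38, 38, 38, 38, 38, 38, 38], reappears at step 11 — and no state repeats earlier — so the cycle the system enters has period 2.

Derivation:
t=0: [5, 0, 50, 39, 45, 51, 51, 18, 53]
t=1: [16, 18, 8, 16, 20, 21, 20, 13, 18]
t=2: [25, 23, 29, 31, 28, 25, 26, 30, 25]
t=3: [44, 46, 41, 43, 44, 46, 45, 42, 45]
t=4: [26, 27, 24, 25, 26, 27, 27, 25, 27]
t=5: [43, 42, 44, 43, 43, 42, 43, 44, 43]
t=6: [28, 27, 28, 28, 28, 27, 27, 28, 27]
t=7: [46, 46, 45, 46, 46, 46, 46, 45, 45]
t=8: [23, 23, 23, 23, 23, 23, 23, 23, 24]
t=9: [38, 38, 38, 38, 38, 38, 38, 38, 38]
t=10: [37, 37, 37, 37, 37, 37, 37, 37, 37]
t=11: [38, 38, 38, 38, 38, 38, 38, 38, 38]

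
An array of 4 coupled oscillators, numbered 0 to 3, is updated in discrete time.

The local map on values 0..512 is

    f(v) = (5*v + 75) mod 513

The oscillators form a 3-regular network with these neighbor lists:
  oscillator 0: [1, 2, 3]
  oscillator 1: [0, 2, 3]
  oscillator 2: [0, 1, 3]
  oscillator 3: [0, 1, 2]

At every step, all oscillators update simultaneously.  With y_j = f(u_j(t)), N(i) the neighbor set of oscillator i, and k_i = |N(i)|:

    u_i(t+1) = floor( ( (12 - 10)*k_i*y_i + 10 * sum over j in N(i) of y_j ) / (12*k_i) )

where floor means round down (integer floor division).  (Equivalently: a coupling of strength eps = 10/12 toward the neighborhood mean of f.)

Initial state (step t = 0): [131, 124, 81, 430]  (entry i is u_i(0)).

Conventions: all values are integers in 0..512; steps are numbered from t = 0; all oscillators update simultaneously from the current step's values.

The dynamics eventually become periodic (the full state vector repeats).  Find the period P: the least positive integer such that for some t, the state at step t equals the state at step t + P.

Answer: 18
Key observation: The state at step 7, [217, 217, 216, 217], reappears at step 25 — and no state repeats earlier — so the cycle the system enters has period 18.

Derivation:
t=0: [131, 124, 81, 430]
t=1: [268, 272, 238, 273]
t=2: [359, 357, 376, 357]
t=3: [349, 350, 339, 350]
t=4: [269, 269, 275, 269]
t=5: [402, 402, 399, 402]
t=6: [28, 28, 30, 28]
t=7: [217, 217, 216, 217]
t=8: [132, 132, 133, 132]
t=9: [223, 223, 222, 223]
t=10: [162, 162, 163, 162]
t=11: [373, 373, 372, 373]
t=12: [399, 399, 400, 399]
t=13: [19, 19, 18, 19]
t=14: [168, 168, 169, 168]
t=15: [403, 403, 402, 403]
t=16: [36, 36, 37, 36]
t=17: [256, 256, 255, 256]
t=18: [327, 327, 328, 327]
t=19: [172, 172, 171, 172]
t=20: [420, 420, 421, 420]
t=21: [124, 124, 123, 124]
t=22: [180, 180, 181, 180]
t=23: [463, 463, 462, 463]
t=24: [336, 336, 337, 336]
t=25: [217, 217, 216, 217]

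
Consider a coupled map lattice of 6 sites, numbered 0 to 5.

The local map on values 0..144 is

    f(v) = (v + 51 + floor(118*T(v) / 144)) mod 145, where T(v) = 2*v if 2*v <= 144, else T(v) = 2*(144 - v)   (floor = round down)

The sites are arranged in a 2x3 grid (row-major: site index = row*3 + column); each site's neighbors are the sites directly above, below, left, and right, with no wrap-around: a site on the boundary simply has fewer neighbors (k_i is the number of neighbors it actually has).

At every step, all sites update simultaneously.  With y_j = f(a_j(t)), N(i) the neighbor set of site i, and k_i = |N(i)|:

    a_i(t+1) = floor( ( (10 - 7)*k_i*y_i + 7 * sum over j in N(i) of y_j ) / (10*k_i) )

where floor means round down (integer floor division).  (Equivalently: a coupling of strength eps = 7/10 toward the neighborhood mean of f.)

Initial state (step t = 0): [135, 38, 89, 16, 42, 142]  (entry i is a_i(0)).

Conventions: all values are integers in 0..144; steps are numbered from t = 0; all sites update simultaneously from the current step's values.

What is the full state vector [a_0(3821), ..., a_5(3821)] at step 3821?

Answer: [87, 87, 87, 87, 87, 87]
Key observation: The state at step 9, [87, 87, 87, 87, 87, 87], reappears at step 11: the system is in a cycle of period 2 from step 9 on.  Therefore the state at step 3821 equals the state at step 9 + ((3821 - 9) mod 2) = 9, which is [87, 87, 87, 87, 87, 87].

Derivation:
t=0: [135, 38, 89, 16, 42, 142]
t=1: [51, 38, 45, 52, 39, 50]
t=2: [29, 18, 22, 29, 22, 22]
t=3: [116, 109, 105, 120, 110, 109]
t=4: [68, 71, 72, 67, 70, 72]
t=5: [86, 91, 94, 85, 90, 93]
t=6: [85, 83, 82, 85, 84, 82]
t=7: [87, 88, 88, 87, 88, 88]
t=8: [85, 85, 85, 85, 85, 85]
t=9: [87, 87, 87, 87, 87, 87]
t=10: [86, 86, 86, 86, 86, 86]
t=11: [87, 87, 87, 87, 87, 87]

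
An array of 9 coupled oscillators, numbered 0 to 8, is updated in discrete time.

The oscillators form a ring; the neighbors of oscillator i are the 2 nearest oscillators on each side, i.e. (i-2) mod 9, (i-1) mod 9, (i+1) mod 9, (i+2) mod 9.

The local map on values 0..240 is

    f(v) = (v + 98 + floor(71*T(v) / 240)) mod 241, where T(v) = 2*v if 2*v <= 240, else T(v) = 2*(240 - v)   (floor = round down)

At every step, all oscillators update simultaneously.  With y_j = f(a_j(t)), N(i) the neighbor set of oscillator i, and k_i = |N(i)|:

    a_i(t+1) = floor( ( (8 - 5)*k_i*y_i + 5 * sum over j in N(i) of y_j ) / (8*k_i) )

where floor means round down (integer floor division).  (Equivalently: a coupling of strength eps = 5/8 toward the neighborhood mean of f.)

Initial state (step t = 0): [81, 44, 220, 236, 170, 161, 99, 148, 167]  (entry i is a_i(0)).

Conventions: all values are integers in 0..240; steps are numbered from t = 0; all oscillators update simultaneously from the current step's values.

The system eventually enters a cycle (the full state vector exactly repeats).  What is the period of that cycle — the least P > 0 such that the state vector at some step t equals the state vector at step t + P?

Simulating step by step:
t=0: [81, 44, 220, 236, 170, 161, 99, 148, 167]
t=1: [144, 137, 120, 96, 66, 60, 45, 80, 98]
t=2: [74, 39, 68, 81, 141, 167, 162, 151, 83]
t=3: [183, 197, 179, 161, 109, 88, 88, 112, 164]
t=4: [66, 72, 65, 89, 106, 146, 146, 109, 90]
t=5: [145, 179, 181, 167, 96, 76, 39, 61, 78]
t=6: [109, 92, 59, 83, 84, 149, 160, 175, 159]
t=7: [62, 81, 148, 161, 171, 115, 90, 60, 49]
t=8: [175, 161, 108, 85, 50, 65, 74, 136, 161]
t=9: [59, 85, 95, 160, 172, 181, 158, 106, 86]
t=10: [149, 165, 90, 83, 58, 61, 86, 96, 167]
t=11: [44, 80, 85, 156, 174, 176, 159, 90, 82]
t=12: [170, 192, 169, 116, 93, 56, 81, 82, 156]
t=13: [93, 66, 55, 68, 83, 148, 160, 170, 116]
t=14: [79, 144, 170, 183, 166, 110, 86, 51, 68]
t=15: [163, 110, 90, 62, 88, 98, 163, 175, 185]
t=16: [51, 64, 82, 117, 131, 93, 85, 60, 64]
t=17: [195, 176, 159, 91, 99, 83, 157, 168, 200]
t=18: [73, 60, 49, 59, 61, 108, 84, 95, 73]
t=19: [172, 196, 189, 163, 170, 108, 156, 110, 181]
t=20: [66, 73, 72, 63, 61, 45, 54, 48, 64]
t=21: [200, 207, 206, 197, 192, 180, 183, 183, 195]
t=22: [79, 81, 80, 78, 76, 74, 74, 74, 77]
t=23: [222, 223, 223, 221, 218, 216, 216, 217, 219]
t=24: [88, 89, 89, 88, 88, 87, 87, 87, 88]
t=25: [238, 238, 238, 238, 237, 236, 236, 236, 237]
t=26: [95, 95, 95, 95, 95, 95, 95, 95, 95]
t=27: [8, 8, 8, 8, 8, 8, 8, 8, 8]
t=28: [110, 110, 110, 110, 110, 110, 110, 110, 110]
t=29: [32, 32, 32, 32, 32, 32, 32, 32, 32]
t=30: [148, 148, 148, 148, 148, 148, 148, 148, 148]
t=31: [59, 59, 59, 59, 59, 59, 59, 59, 59]
t=32: [191, 191, 191, 191, 191, 191, 191, 191, 191]
t=33: [76, 76, 76, 76, 76, 76, 76, 76, 76]
t=34: [218, 218, 218, 218, 218, 218, 218, 218, 218]
t=35: [88, 88, 88, 88, 88, 88, 88, 88, 88]
t=36: [238, 238, 238, 238, 238, 238, 238, 238, 238]
t=37: [96, 96, 96, 96, 96, 96, 96, 96, 96]
t=38: [9, 9, 9, 9, 9, 9, 9, 9, 9]
t=39: [112, 112, 112, 112, 112, 112, 112, 112, 112]
t=40: [35, 35, 35, 35, 35, 35, 35, 35, 35]
t=41: [153, 153, 153, 153, 153, 153, 153, 153, 153]
t=42: [61, 61, 61, 61, 61, 61, 61, 61, 61]
t=43: [195, 195, 195, 195, 195, 195, 195, 195, 195]
t=44: [78, 78, 78, 78, 78, 78, 78, 78, 78]
t=45: [222, 222, 222, 222, 222, 222, 222, 222, 222]
t=46: [89, 89, 89, 89, 89, 89, 89, 89, 89]
t=47: [239, 239, 239, 239, 239, 239, 239, 239, 239]
t=48: [96, 96, 96, 96, 96, 96, 96, 96, 96]

Answer: 11
Key observation: The state at step 37, [96, 96, 96, 96, 96, 96, 96, 96, 96], reappears at step 48 — and no state repeats earlier — so the cycle the system enters has period 11.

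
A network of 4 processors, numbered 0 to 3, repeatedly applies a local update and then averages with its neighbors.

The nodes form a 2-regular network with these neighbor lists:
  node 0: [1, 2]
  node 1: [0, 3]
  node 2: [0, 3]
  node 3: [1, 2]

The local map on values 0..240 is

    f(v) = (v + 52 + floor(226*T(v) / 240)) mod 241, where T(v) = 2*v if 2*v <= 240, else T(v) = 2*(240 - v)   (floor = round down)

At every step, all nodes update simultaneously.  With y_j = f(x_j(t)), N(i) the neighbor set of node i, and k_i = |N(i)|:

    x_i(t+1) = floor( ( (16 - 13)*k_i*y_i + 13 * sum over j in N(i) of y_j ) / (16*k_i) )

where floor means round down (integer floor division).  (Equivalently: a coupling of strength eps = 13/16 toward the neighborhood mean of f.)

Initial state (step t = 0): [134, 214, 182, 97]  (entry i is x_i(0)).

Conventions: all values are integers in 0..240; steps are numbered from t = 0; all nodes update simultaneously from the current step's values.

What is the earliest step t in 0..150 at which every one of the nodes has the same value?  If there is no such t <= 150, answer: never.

Answer: 13
Key observation: Synchronization is absorbing here: once all nodes are equal they stay equal, and step 13 is the first all-equal step.

Derivation:
t=0: [134, 214, 182, 97]  (not all equal)
t=1: [98, 108, 114, 87]  (not all equal)
t=2: [123, 85, 88, 117]  (not all equal)
t=3: [77, 133, 134, 76]  (not all equal)
t=4: [123, 52, 52, 123]  (not all equal)
t=5: [192, 162, 162, 192]  (not all equal)
t=6: [114, 97, 97, 114]  (not all equal)
t=7: [99, 129, 129, 99]  (not all equal)
t=8: [139, 105, 105, 139]  (not all equal)
t=9: [118, 134, 134, 118]  (not all equal)
t=10: [145, 149, 149, 145]  (not all equal)
t=11: [131, 133, 133, 131]  (not all equal)
t=12: [145, 146, 146, 145]  (not all equal)
t=13: [134, 134, 134, 134]  (all equal)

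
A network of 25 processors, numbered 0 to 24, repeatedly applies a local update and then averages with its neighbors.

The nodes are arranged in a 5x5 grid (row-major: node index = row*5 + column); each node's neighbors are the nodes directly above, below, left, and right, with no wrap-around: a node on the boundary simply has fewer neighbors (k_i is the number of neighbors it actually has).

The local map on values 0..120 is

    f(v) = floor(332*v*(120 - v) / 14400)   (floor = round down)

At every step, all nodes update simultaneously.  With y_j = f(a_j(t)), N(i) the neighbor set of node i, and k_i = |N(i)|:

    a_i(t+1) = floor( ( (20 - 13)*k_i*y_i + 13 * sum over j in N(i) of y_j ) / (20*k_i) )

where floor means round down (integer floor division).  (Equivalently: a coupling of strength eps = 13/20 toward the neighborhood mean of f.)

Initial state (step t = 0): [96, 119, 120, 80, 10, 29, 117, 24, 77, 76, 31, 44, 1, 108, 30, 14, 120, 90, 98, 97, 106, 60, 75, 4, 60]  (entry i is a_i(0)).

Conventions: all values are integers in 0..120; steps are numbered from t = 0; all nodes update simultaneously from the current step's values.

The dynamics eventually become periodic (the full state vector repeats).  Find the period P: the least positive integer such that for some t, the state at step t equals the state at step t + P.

Simulating step by step:
t=0: [96, 119, 120, 80, 10, 29, 117, 24, 77, 76, 31, 44, 1, 108, 30, 14, 120, 90, 98, 97, 106, 60, 75, 4, 60]
t=1: [38, 13, 27, 47, 57, 47, 34, 32, 64, 62, 59, 38, 36, 40, 55, 32, 41, 42, 41, 59, 49, 53, 60, 48, 48]
t=2: [60, 53, 57, 75, 81, 75, 63, 67, 77, 82, 75, 72, 70, 75, 80, 73, 73, 75, 76, 79, 75, 79, 79, 78, 79]
t=3: [80, 81, 80, 76, 73, 79, 80, 80, 76, 72, 77, 79, 79, 76, 73, 78, 77, 77, 76, 74, 76, 75, 74, 75, 74]
t=4: [73, 72, 73, 76, 78, 74, 73, 73, 76, 78, 74, 74, 74, 76, 78, 75, 75, 76, 77, 78, 76, 77, 77, 77, 77]
t=5: [78, 79, 78, 77, 75, 78, 78, 78, 77, 75, 77, 78, 77, 76, 75, 77, 77, 76, 76, 75, 76, 76, 76, 76, 75]
t=6: [74, 74, 75, 76, 76, 75, 74, 75, 76, 76, 75, 75, 76, 76, 77, 76, 76, 76, 77, 77, 76, 76, 77, 77, 77]
t=7: [77, 77, 77, 77, 77, 77, 77, 77, 77, 76, 77, 77, 77, 76, 76, 77, 77, 76, 76, 76, 77, 76, 76, 76, 76]
t=8: [76, 76, 76, 76, 76, 76, 76, 76, 76, 76, 76, 76, 76, 76, 77, 76, 76, 76, 77, 77, 76, 76, 77, 77, 77]
t=9: [77, 77, 77, 77, 77, 77, 77, 77, 77, 76, 77, 77, 77, 76, 76, 77, 77, 76, 76, 76, 77, 76, 76, 76, 76]

Answer: 2
Key observation: The state at step 7, [77, 77, 77, 77, 77, 77, 77, 77, 77, 76, 77, 77, 77, 76, 76, 77, 77, 76, 76, 76, 77, 76, 76, 76, 76], reappears at step 9 — and no state repeats earlier — so the cycle the system enters has period 2.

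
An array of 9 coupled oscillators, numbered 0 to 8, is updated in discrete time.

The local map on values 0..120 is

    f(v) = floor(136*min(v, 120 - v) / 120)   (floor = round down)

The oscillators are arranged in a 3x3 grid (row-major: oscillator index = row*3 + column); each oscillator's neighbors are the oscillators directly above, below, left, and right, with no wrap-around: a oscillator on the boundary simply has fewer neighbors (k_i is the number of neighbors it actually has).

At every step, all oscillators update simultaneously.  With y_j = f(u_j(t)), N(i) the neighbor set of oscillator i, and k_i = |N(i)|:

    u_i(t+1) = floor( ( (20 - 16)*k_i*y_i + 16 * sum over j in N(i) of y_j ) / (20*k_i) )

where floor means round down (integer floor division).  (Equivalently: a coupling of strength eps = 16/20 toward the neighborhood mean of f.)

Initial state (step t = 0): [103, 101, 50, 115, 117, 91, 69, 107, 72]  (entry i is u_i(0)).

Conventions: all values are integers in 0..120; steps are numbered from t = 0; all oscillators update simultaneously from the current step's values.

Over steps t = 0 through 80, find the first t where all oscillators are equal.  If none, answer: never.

Answer: never
Key observation: The state at step 10 reappears at step 12 — the system is in a cycle of period 2 from step 10 on.  No step 0..12 is synchronized, and the cycle repeats forever, so no step up to 80 (or ever) has all oscillators equal.

Derivation:
t=0: [103, 101, 50, 115, 117, 91, 69, 107, 72]  (not all equal)
t=1: [14, 25, 32, 22, 15, 36, 19, 33, 29]  (not all equal)
t=2: [23, 23, 34, 18, 29, 30, 28, 26, 37]  (not all equal)
t=3: [23, 30, 31, 27, 28, 36, 25, 33, 33]  (not all equal)
t=4: [30, 31, 36, 28, 34, 35, 32, 33, 38]  (not all equal)
t=5: [33, 36, 37, 35, 36, 40, 34, 38, 39]  (not all equal)
t=6: [39, 39, 42, 38, 41, 42, 40, 41, 44]  (not all equal)
t=7: [43, 45, 45, 44, 45, 47, 44, 46, 47]  (not all equal)
t=8: [49, 50, 51, 49, 51, 51, 50, 51, 52]  (not all equal)
t=9: [55, 56, 56, 55, 56, 57, 56, 57, 57]  (not all equal)
t=10: [62, 62, 63, 62, 63, 63, 63, 63, 64]  (not all equal)
t=11: [65, 64, 64, 64, 64, 63, 64, 63, 63]  (not all equal)
t=12: [62, 62, 63, 62, 63, 63, 63, 63, 64]  (not all equal)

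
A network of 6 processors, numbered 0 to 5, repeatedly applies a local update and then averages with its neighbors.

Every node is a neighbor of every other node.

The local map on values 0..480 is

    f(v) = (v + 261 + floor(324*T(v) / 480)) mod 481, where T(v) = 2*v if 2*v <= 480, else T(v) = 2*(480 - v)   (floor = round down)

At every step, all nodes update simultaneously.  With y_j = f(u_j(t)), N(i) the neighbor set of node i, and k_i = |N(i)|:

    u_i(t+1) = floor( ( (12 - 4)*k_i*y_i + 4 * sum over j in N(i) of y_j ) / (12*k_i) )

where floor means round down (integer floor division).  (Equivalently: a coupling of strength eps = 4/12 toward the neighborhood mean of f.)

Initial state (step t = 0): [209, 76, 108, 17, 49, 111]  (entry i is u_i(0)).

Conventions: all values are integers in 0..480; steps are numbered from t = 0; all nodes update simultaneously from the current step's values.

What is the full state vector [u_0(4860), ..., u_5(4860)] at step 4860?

Answer: [317, 317, 317, 317, 317, 317]
Key observation: The state at step 9, [317, 317, 317, 317, 317, 317], reappears at step 10: the system is in a cycle of period 1 from step 9 on.  Therefore the state at step 4860 equals the state at step 9 + ((4860 - 9) mod 1) = 9, which is [317, 317, 317, 317, 317, 317].

Derivation:
t=0: [209, 76, 108, 17, 49, 111]
t=1: [259, 360, 117, 277, 322, 121]
t=2: [295, 274, 125, 292, 282, 131]
t=3: [292, 297, 141, 293, 295, 150]
t=4: [297, 297, 169, 297, 297, 181]
t=5: [306, 306, 218, 306, 306, 234]
t=6: [318, 318, 301, 318, 318, 324]
t=7: [316, 316, 319, 316, 316, 315]
t=8: [316, 316, 316, 316, 316, 316]
t=9: [317, 317, 317, 317, 317, 317]
t=10: [317, 317, 317, 317, 317, 317]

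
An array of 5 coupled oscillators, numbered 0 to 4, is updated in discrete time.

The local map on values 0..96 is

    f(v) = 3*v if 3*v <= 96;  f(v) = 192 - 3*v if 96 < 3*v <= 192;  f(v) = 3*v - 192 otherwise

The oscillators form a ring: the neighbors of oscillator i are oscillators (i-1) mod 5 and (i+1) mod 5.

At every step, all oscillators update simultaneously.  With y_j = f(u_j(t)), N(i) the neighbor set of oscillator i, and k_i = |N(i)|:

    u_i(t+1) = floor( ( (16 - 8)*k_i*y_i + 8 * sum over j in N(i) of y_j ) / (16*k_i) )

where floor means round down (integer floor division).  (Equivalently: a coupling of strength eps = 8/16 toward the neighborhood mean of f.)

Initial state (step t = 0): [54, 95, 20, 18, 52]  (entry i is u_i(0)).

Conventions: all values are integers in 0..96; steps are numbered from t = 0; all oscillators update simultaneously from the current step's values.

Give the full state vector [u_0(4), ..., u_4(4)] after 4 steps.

Simulating step by step:
t=0: [54, 95, 20, 18, 52]
t=1: [47, 69, 66, 51, 39]
t=2: [48, 21, 16, 39, 60]
t=3: [42, 55, 58, 52, 36]
t=4: [60, 34, 24, 43, 67]

Answer: [60, 34, 24, 43, 67]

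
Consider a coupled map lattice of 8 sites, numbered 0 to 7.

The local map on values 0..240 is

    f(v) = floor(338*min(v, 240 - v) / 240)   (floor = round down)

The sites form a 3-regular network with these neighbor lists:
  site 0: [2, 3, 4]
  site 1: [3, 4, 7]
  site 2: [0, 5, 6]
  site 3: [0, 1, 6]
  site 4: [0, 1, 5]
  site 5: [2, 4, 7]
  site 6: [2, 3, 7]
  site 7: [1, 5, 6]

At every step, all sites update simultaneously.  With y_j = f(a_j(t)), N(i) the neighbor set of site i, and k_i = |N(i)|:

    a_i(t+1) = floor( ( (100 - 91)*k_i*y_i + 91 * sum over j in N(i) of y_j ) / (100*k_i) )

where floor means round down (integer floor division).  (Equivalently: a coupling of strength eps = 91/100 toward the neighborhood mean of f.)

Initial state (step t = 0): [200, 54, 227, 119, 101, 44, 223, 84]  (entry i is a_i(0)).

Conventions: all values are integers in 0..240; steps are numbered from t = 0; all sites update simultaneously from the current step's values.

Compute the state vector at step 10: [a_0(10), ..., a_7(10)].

Answer: [162, 162, 122, 122, 122, 162, 162, 122]

Derivation:
t=0: [200, 54, 227, 119, 101, 44, 223, 84]
t=1: [104, 136, 44, 62, 71, 89, 93, 59]
t=2: [88, 94, 127, 135, 135, 84, 81, 129]
t=3: [148, 148, 121, 125, 126, 150, 150, 124]
t=4: [159, 158, 130, 130, 130, 159, 160, 130]
t=5: [150, 150, 116, 117, 117, 150, 150, 117]
t=6: [160, 160, 129, 129, 129, 160, 160, 129]
t=7: [152, 152, 115, 115, 115, 152, 152, 115]
t=8: [157, 157, 126, 126, 126, 157, 157, 126]
t=9: [156, 156, 119, 119, 119, 156, 156, 119]
t=10: [162, 162, 122, 122, 122, 162, 162, 122]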